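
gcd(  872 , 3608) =8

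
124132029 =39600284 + 84531745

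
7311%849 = 519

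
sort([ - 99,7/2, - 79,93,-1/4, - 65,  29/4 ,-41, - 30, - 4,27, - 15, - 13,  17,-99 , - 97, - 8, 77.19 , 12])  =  [ - 99, - 99 , - 97, - 79, - 65 , - 41,-30 ,-15, - 13 , - 8, - 4, - 1/4,  7/2,29/4, 12, 17, 27, 77.19,93] 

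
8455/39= 8455/39 = 216.79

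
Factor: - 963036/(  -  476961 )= 2^2*3^2*37^1*173^(-1 )*241^1*919^( - 1) = 321012/158987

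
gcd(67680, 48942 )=18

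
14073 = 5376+8697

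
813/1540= 813/1540 = 0.53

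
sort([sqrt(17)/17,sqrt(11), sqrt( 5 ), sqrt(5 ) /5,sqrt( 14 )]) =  [ sqrt(17 )/17,sqrt(5 )/5,sqrt( 5), sqrt(11 ),sqrt( 14)]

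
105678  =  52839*2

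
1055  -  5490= - 4435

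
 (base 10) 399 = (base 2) 110001111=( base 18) 143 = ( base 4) 12033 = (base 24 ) gf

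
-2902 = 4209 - 7111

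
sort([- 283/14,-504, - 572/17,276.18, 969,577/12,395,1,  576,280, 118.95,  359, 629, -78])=[ - 504, - 78,  -  572/17,-283/14,1, 577/12, 118.95,  276.18,280, 359,395,576,629,  969 ]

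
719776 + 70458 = 790234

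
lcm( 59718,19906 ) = 59718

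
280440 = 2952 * 95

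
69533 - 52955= 16578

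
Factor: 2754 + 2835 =5589 = 3^5*23^1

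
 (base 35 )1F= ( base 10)50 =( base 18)2E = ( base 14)38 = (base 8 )62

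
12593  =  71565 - 58972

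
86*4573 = 393278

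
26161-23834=2327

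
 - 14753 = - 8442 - 6311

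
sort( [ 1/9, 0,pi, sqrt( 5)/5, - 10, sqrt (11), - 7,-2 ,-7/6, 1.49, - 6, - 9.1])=[-10, - 9.1,-7,-6,-2,-7/6, 0 , 1/9,sqrt( 5)/5, 1.49, pi,sqrt(11) ]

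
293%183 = 110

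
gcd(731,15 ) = 1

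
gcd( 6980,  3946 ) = 2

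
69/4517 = 69/4517 = 0.02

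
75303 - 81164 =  - 5861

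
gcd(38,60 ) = 2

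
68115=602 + 67513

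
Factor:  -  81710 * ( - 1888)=154268480 = 2^6*5^1*59^1 * 8171^1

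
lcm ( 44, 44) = 44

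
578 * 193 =111554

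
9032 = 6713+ 2319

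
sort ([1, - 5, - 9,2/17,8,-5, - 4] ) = [ - 9, - 5, - 5, - 4 , 2/17,1, 8 ] 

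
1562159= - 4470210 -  - 6032369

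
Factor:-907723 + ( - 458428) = - 1366151 = - 37^1*36923^1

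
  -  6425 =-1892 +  - 4533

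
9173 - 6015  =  3158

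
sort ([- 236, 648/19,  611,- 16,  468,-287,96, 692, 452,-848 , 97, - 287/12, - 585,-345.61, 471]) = [  -  848, - 585,-345.61, - 287, - 236,-287/12, - 16,648/19, 96, 97, 452 , 468 , 471,611, 692 ] 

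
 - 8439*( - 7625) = 64347375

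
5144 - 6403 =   -  1259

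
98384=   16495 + 81889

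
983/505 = 1  +  478/505 =1.95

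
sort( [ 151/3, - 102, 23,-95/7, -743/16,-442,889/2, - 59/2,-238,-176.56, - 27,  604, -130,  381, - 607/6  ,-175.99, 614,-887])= [ - 887,-442, - 238, - 176.56, - 175.99 , - 130,  -  102, - 607/6, - 743/16, - 59/2,  -  27,-95/7, 23,151/3, 381,  889/2,  604, 614] 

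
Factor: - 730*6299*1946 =  -  8948233420 = - 2^2*5^1*7^1*73^1*139^1*6299^1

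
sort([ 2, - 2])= [ - 2,2 ]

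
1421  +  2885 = 4306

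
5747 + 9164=14911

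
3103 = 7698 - 4595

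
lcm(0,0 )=0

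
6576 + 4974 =11550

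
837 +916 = 1753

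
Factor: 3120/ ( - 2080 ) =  - 3/2 = - 2^ ( - 1 )*3^1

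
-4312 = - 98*44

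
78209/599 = 130+339/599 = 130.57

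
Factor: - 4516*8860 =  - 2^4 * 5^1 * 443^1*1129^1 = -40011760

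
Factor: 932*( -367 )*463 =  - 2^2*233^1*367^1*463^1  =  - 158366372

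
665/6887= 665/6887 = 0.10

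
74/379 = 74/379 = 0.20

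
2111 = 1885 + 226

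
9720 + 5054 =14774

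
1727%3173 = 1727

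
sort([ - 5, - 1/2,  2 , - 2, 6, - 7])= [- 7, - 5, - 2, - 1/2, 2, 6]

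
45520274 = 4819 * 9446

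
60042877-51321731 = 8721146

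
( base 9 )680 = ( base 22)138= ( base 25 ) m8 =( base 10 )558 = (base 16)22E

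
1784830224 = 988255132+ 796575092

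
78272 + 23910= 102182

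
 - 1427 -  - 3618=2191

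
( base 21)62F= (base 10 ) 2703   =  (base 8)5217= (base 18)863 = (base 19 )795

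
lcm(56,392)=392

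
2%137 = 2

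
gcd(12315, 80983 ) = 1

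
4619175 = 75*61589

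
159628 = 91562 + 68066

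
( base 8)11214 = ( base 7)16562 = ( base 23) 8MA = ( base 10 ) 4748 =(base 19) D2H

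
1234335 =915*1349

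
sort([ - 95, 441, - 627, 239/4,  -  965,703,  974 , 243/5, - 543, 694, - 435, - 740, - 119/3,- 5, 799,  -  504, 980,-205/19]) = [-965, - 740, - 627,- 543,- 504, - 435,-95, - 119/3,- 205/19,-5, 243/5, 239/4,441,694, 703, 799,974, 980]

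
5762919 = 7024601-1261682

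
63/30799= 63/30799 = 0.00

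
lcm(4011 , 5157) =36099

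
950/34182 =475/17091  =  0.03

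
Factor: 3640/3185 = 2^3  *7^( - 1) = 8/7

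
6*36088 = 216528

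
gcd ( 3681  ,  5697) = 9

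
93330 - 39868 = 53462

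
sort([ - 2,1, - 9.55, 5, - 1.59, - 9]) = [ - 9.55 , - 9, - 2, - 1.59,1,5]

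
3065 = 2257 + 808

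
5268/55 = 95 + 43/55 = 95.78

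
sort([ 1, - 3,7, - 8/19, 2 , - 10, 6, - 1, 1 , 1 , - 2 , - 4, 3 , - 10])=[- 10, - 10 , - 4,  -  3 , - 2, - 1 , - 8/19,1,1,1,2 , 3,6,  7]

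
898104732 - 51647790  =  846456942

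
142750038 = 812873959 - 670123921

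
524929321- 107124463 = 417804858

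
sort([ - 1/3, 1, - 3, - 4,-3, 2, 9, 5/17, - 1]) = [ - 4,  -  3,  -  3,- 1, -1/3, 5/17, 1, 2, 9 ]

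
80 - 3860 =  - 3780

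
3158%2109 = 1049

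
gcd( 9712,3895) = 1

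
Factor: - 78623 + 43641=  -  2^1 * 17491^1 = - 34982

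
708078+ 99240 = 807318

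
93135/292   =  318 + 279/292  =  318.96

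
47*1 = 47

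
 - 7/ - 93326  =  7/93326 = 0.00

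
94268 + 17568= 111836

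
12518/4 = 6259/2 = 3129.50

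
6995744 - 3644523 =3351221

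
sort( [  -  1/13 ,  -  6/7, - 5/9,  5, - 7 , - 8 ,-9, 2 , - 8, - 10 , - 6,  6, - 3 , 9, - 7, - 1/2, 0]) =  [ - 10, - 9 ,  -  8, - 8, - 7, - 7, - 6, - 3, - 6/7, - 5/9, - 1/2, - 1/13, 0, 2,5, 6, 9]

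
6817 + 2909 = 9726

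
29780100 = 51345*580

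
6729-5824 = 905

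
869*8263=7180547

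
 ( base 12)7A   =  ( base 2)1011110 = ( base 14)6a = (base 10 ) 94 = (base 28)3A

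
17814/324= 2969/54 = 54.98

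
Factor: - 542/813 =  -2/3=- 2^1 * 3^(-1 )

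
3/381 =1/127 = 0.01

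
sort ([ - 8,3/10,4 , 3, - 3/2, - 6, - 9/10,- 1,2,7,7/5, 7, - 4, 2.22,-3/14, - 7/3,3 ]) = [-8, - 6, - 4,  -  7/3, - 3/2, - 1,-9/10, - 3/14,3/10, 7/5,2,2.22,  3,3,4,7,7] 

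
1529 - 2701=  - 1172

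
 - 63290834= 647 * ( - 97822 )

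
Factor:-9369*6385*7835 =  - 468698044275 = - 3^3*5^2*  347^1*1277^1*1567^1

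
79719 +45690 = 125409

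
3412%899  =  715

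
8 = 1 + 7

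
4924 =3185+1739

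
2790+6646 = 9436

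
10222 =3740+6482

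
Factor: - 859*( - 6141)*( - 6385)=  - 33681634815 = - 3^1*5^1*23^1*89^1*859^1 * 1277^1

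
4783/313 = 15 + 88/313 = 15.28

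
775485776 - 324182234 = 451303542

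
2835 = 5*567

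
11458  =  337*34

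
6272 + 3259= 9531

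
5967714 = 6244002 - 276288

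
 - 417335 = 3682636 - 4099971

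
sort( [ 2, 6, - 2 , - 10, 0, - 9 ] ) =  [  -  10,-9, - 2, 0,2, 6]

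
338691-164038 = 174653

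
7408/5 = 7408/5 = 1481.60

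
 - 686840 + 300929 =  - 385911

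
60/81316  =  15/20329 = 0.00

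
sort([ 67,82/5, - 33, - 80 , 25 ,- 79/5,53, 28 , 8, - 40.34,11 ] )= [ - 80, - 40.34, -33, - 79/5, 8,  11,82/5,25,28,53, 67 ]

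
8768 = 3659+5109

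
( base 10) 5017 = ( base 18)F8D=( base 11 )3851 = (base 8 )11631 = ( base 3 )20212211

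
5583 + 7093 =12676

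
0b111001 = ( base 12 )49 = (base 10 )57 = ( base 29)1s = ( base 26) 25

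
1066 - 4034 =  - 2968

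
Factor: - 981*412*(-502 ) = 202894344 = 2^3*3^2*103^1*109^1*251^1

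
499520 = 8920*56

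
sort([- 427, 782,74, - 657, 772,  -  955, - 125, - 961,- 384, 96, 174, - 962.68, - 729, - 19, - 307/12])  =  [ - 962.68,-961, - 955, - 729 , - 657,-427, - 384, - 125, - 307/12, - 19,74, 96,  174, 772, 782]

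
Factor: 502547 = 197^1*2551^1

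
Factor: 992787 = 3^1* 149^1 * 2221^1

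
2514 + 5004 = 7518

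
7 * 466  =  3262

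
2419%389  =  85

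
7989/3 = 2663 = 2663.00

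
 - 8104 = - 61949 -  - 53845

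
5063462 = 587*8626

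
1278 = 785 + 493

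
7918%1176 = 862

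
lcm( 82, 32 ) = 1312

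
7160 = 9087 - 1927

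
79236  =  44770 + 34466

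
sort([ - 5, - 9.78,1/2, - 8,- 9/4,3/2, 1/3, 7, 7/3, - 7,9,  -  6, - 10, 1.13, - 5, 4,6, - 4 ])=[ - 10, - 9.78, - 8, - 7, - 6,  -  5, - 5,-4, - 9/4, 1/3 , 1/2, 1.13, 3/2,7/3, 4,  6,7, 9] 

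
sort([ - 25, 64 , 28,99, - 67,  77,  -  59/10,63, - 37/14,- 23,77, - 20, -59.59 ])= [ - 67, - 59.59, - 25,-23, - 20,- 59/10, - 37/14 , 28, 63, 64, 77,  77,99 ]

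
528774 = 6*88129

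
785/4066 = 785/4066 = 0.19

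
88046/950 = 2317/25 = 92.68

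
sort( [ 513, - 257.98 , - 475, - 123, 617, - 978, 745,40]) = [ - 978, - 475, - 257.98, -123, 40, 513,617 , 745]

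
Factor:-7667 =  - 11^1 * 17^1 * 41^1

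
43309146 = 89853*482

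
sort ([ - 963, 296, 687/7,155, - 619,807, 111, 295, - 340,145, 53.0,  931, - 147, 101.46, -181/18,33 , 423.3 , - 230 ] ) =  [ - 963, - 619, - 340, -230,- 147, - 181/18, 33, 53.0, 687/7, 101.46,111,  145,  155, 295,296,423.3,807,  931]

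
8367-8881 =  - 514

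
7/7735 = 1/1105 = 0.00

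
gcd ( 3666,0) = 3666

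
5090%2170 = 750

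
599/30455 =599/30455 = 0.02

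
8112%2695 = 27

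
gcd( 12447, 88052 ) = 1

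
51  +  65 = 116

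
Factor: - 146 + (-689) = - 5^1*167^1 = - 835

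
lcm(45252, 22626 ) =45252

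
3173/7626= 3173/7626 = 0.42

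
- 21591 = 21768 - 43359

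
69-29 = 40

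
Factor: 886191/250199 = 3^1 * 83^1* 3559^1*250199^ ( - 1)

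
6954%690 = 54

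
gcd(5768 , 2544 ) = 8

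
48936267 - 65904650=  - 16968383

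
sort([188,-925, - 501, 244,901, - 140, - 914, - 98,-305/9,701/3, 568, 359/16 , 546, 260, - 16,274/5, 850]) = [-925, - 914, - 501, - 140 , -98,-305/9,  -  16,359/16 , 274/5,188, 701/3, 244,260, 546, 568,850,901] 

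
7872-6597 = 1275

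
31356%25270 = 6086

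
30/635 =6/127 = 0.05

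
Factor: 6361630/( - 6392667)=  - 2^1*3^( -1 )*5^1  *  11^1*151^1*211^( - 1 )*383^1*10099^( - 1)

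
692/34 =20+6/17 =20.35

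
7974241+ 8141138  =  16115379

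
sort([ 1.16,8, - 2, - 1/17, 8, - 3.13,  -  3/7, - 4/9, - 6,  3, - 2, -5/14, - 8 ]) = [ - 8, - 6, - 3.13,  -  2, - 2, - 4/9,- 3/7, - 5/14,- 1/17, 1.16,3, 8, 8 ] 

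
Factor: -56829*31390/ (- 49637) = 2^1*3^1*5^1  *  7^( - 2)*19^1*43^1*73^1*997^1*1013^( - 1 ) = 1783862310/49637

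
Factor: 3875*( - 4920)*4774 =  - 91016310000 = - 2^4*3^1 * 5^4 * 7^1 *11^1 * 31^2*41^1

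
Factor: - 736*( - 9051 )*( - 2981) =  - 2^5*3^1*7^1*11^1 * 23^1*271^1*431^1 = - 19858038816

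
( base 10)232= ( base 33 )71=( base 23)a2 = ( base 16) E8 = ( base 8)350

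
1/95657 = 1/95657 = 0.00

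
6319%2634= 1051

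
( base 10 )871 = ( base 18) 2c7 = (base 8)1547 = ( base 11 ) 722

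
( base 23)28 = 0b110110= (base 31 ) 1N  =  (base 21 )2c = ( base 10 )54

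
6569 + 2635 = 9204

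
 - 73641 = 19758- 93399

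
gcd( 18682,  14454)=2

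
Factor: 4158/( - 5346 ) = -3^( - 2)*7^1 = - 7/9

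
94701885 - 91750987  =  2950898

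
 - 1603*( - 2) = 3206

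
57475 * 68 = 3908300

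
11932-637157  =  -625225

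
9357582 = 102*91741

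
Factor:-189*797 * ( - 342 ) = 2^1*3^5* 7^1* 19^1 * 797^1 = 51516486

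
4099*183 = 750117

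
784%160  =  144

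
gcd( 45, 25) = 5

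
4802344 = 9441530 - 4639186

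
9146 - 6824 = 2322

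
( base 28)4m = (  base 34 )3W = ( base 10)134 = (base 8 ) 206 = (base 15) 8E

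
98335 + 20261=118596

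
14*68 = 952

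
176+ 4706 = 4882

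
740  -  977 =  - 237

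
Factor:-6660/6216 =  - 15/14 = - 2^( - 1)*3^1*5^1*7^( - 1 ) 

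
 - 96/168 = -4/7= -0.57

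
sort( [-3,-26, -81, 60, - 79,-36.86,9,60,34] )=[  -  81, - 79, - 36.86, - 26, - 3, 9, 34,  60, 60] 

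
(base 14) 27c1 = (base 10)7029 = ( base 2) 1101101110101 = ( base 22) EBB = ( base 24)c4l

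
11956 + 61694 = 73650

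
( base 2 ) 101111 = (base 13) 38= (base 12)3B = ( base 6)115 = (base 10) 47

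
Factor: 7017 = 3^1* 2339^1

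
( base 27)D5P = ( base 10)9637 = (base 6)112341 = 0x25A5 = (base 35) 7UC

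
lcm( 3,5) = 15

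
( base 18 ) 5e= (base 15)6E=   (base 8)150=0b1101000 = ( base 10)104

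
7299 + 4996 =12295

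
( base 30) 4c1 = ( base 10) 3961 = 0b111101111001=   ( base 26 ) 5m9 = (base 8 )7571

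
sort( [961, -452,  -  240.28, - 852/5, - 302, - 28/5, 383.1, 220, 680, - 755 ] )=[ - 755,  -  452, - 302, - 240.28,-852/5, - 28/5, 220, 383.1, 680,961]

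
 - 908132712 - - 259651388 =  - 648481324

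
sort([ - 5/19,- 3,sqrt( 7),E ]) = [  -  3, - 5/19, sqrt( 7),E ] 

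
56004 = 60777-4773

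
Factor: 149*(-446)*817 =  - 2^1*19^1* 43^1*149^1*223^1= - 54292918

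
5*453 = 2265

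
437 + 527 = 964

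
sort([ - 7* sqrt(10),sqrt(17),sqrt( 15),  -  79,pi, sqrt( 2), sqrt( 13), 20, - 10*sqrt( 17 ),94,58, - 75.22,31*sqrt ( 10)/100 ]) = [-79  , - 75.22, - 10*sqrt (17), - 7* sqrt(10 ),31 * sqrt ( 10)/100,  sqrt( 2 ),pi, sqrt (13),sqrt(15), sqrt (17 ),20, 58, 94]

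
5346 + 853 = 6199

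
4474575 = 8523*525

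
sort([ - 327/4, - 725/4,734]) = [-725/4,  -  327/4, 734 ] 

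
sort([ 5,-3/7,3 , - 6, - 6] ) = [-6,-6,- 3/7,3, 5] 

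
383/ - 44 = -9+13/44 = -8.70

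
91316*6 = 547896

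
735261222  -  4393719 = 730867503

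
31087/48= 647 + 31/48 = 647.65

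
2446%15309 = 2446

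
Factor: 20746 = 2^1*11^1* 23^1*41^1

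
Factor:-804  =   - 2^2*3^1*67^1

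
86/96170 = 43/48085 = 0.00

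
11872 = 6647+5225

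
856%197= 68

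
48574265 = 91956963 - 43382698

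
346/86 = 173/43 = 4.02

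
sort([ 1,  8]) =[ 1,8 ]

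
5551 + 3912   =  9463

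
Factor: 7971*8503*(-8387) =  - 3^1*11^1*773^1*2657^1*8387^1= - 568449162831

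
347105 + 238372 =585477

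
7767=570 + 7197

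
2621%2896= 2621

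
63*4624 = 291312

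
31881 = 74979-43098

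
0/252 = 0=0.00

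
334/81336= 167/40668 = 0.00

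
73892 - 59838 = 14054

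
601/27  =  22 + 7/27 = 22.26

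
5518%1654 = 556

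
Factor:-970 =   -  2^1*5^1*97^1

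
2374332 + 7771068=10145400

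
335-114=221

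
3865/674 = 5 + 495/674 = 5.73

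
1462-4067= - 2605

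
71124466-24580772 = 46543694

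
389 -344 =45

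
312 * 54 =16848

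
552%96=72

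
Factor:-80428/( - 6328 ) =20107/1582= 2^(-1 )*7^( -1 ) * 113^( - 1)*20107^1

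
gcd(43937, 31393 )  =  1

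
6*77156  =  462936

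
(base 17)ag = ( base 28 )6I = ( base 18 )a6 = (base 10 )186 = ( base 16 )ba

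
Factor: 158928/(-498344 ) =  - 2^1*3^1*43^1*809^(-1 ) = - 258/809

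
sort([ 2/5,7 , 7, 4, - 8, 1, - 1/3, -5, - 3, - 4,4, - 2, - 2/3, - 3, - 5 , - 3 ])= [- 8, - 5, - 5, - 4,-3, - 3, - 3, - 2, - 2/3,- 1/3, 2/5, 1, 4,4, 7,7 ]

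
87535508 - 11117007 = 76418501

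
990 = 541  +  449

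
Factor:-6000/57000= - 2/19 = - 2^1 * 19^(-1)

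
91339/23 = 3971 + 6/23 =3971.26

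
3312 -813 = 2499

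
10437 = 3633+6804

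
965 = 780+185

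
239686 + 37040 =276726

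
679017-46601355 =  - 45922338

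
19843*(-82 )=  - 1627126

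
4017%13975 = 4017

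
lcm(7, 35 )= 35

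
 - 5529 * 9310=-51474990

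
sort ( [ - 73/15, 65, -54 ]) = [-54, - 73/15 , 65]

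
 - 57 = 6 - 63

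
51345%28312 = 23033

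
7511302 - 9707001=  - 2195699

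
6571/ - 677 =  - 6571/677 = - 9.71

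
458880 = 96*4780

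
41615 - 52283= - 10668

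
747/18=41 + 1/2 = 41.50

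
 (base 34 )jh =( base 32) kn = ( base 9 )816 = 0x297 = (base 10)663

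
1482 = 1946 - 464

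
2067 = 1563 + 504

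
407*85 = 34595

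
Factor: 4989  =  3^1*1663^1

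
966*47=45402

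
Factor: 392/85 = 2^3 * 5^( -1)*7^2 * 17^( - 1 ) 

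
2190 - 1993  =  197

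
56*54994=3079664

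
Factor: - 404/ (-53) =2^2*53^(  -  1)*101^1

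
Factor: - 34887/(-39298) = 87/98 = 2^( - 1 ) * 3^1*7^( - 2) * 29^1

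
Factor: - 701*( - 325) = 227825 = 5^2*13^1*701^1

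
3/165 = 1/55 = 0.02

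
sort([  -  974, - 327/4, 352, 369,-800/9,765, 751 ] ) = [ -974,-800/9, - 327/4, 352,369,751,765]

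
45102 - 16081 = 29021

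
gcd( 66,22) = 22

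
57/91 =57/91 = 0.63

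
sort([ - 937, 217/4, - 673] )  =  [  -  937,-673 , 217/4 ]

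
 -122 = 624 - 746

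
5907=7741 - 1834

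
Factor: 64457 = 43^1*1499^1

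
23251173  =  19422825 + 3828348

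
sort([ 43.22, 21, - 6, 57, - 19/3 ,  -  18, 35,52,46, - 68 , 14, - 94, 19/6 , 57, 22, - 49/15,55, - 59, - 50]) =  [ - 94, - 68, - 59, - 50, - 18, - 19/3, - 6, - 49/15,19/6, 14, 21,  22, 35,43.22,46, 52, 55, 57,57] 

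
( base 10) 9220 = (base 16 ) 2404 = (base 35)7IF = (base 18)1A84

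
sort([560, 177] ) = [177, 560]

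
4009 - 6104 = -2095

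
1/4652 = 1/4652  =  0.00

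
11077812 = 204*54303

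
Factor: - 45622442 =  - 2^1*197^1*115793^1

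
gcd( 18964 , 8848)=4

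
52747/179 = 52747/179 =294.68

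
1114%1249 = 1114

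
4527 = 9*503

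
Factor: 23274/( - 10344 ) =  - 2^( - 2 )*3^2 = -9/4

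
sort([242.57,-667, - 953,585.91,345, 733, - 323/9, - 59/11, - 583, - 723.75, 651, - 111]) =[-953, - 723.75, - 667, - 583, -111, - 323/9, - 59/11,242.57,  345,585.91,651,733 ]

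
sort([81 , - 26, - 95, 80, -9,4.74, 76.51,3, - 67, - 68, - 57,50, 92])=[ - 95, - 68, - 67, - 57, - 26, -9, 3, 4.74 , 50, 76.51, 80, 81,92 ]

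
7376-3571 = 3805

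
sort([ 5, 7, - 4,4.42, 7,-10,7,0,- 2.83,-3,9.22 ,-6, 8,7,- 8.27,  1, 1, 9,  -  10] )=[ - 10, - 10,-8.27 ,-6,-4,-3,-2.83,  0, 1, 1,4.42,5, 7 , 7, 7 , 7,8,9,9.22]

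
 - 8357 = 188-8545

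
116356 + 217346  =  333702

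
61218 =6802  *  9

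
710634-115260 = 595374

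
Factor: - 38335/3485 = -11^1= - 11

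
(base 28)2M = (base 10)78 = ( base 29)2K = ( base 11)71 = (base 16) 4e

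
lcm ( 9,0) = 0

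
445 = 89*5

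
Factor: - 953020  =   - 2^2 * 5^1*17^1 * 2803^1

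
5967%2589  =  789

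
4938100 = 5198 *950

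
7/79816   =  7/79816 = 0.00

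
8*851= 6808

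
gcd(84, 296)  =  4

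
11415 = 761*15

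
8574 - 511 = 8063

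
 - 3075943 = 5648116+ - 8724059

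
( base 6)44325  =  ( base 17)1462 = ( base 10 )6173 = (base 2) 1100000011101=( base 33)5m2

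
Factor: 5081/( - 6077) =-59^(-1) * 103^( - 1) * 5081^1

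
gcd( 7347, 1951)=1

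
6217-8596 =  - 2379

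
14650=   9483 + 5167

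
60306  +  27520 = 87826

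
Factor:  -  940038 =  - 2^1*3^1*11^1*14243^1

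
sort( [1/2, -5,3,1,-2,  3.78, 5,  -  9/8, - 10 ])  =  [ - 10, - 5, -2 , - 9/8, 1/2,1, 3, 3.78,5 ]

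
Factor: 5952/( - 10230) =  - 32/55 = - 2^5 * 5^( - 1)*11^( - 1 ) 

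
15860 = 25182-9322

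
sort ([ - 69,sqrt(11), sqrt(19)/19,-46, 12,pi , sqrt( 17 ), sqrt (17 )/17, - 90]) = [ - 90, - 69 , - 46,  sqrt(19 ) /19, sqrt(17)/17, pi, sqrt(11 ),sqrt ( 17),12]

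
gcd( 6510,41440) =70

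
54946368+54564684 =109511052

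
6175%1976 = 247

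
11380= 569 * 20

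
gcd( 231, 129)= 3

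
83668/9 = 9296+4/9 = 9296.44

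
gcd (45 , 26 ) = 1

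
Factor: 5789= 7^1*827^1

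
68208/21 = 3248 = 3248.00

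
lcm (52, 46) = 1196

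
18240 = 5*3648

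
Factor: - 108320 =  - 2^5*5^1*677^1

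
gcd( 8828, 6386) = 2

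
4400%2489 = 1911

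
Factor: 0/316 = 0 = 0^1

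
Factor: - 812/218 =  - 406/109=   - 2^1*7^1*29^1 *109^(  -  1)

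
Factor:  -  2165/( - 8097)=3^( - 1)  *5^1 * 433^1 * 2699^( - 1 )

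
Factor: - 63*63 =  - 3^4*7^2 = -3969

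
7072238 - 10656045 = - 3583807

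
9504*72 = 684288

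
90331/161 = 561 + 10/161 = 561.06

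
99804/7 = 99804/7 = 14257.71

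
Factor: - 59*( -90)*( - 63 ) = -2^1* 3^4*5^1*7^1*59^1 = -  334530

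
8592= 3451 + 5141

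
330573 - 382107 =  - 51534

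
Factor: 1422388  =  2^2 * 11^1*32327^1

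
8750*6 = 52500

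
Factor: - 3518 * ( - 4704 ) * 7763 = 2^6*3^1*7^3*1109^1 * 1759^1 = 128467340736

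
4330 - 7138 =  - 2808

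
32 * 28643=916576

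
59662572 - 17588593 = 42073979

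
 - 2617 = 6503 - 9120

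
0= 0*247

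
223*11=2453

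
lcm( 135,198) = 2970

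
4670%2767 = 1903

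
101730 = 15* 6782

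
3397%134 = 47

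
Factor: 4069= 13^1*313^1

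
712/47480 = 89/5935 = 0.01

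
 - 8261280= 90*( - 91792) 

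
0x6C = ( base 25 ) 48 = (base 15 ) 73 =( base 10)108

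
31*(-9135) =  - 283185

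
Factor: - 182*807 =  - 146874 = - 2^1*3^1*7^1*13^1*269^1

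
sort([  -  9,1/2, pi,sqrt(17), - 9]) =[-9, - 9,1/2,  pi, sqrt (17 )]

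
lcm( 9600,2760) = 220800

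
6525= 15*435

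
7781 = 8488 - 707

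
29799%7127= 1291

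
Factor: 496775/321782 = 775/502 = 2^(-1)*5^2*31^1 * 251^( - 1) 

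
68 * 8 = 544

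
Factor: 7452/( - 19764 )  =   - 23/61 = - 23^1*61^( -1)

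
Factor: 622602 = 2^1*3^2  *  34589^1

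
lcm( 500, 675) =13500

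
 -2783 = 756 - 3539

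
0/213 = 0 = 0.00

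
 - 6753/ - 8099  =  6753/8099 = 0.83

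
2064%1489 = 575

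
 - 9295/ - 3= 9295/3 = 3098.33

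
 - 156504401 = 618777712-775282113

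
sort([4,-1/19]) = [ -1/19, 4 ]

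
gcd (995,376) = 1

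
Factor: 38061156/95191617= 2^2*7^1 * 71^(-1 )*149^1*3041^1*446909^(- 1) = 12687052/31730539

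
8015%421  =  16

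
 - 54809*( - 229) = 12551261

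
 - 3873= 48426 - 52299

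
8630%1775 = 1530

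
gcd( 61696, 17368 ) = 8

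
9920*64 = 634880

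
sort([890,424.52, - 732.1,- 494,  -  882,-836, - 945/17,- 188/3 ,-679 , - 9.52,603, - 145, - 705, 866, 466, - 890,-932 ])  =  [  -  932, - 890, - 882, - 836, - 732.1, - 705, - 679, - 494, - 145, - 188/3, - 945/17, - 9.52, 424.52,466 , 603,866,890 ]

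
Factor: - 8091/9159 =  -3^1*29^1*31^1*43^( - 1)*71^(-1) = - 2697/3053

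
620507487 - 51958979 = 568548508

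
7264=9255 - 1991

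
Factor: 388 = 2^2*97^1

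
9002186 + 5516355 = 14518541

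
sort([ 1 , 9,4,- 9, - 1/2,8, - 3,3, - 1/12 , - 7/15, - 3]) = [ - 9, - 3, - 3,-1/2 , - 7/15, - 1/12,1, 3,4,8,9] 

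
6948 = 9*772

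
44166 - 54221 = - 10055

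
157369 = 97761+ 59608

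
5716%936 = 100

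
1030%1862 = 1030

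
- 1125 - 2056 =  - 3181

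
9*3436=30924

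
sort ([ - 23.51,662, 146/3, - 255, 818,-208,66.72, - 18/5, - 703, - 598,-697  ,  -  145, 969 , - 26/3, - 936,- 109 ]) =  [-936,-703, - 697,-598, - 255, - 208,-145, - 109,-23.51, - 26/3, - 18/5 , 146/3, 66.72, 662,818,969 ]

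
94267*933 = 87951111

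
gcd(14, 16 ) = 2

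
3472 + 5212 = 8684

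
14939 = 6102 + 8837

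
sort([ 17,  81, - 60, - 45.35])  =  [ - 60,- 45.35,17, 81]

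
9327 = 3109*3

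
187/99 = 1+8/9 = 1.89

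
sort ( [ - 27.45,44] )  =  [ - 27.45,44] 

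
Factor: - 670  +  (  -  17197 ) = -17^1*1051^1 = - 17867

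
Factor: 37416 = 2^3*3^1*1559^1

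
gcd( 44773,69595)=1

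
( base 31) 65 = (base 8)277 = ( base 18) AB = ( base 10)191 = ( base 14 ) D9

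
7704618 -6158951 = 1545667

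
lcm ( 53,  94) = 4982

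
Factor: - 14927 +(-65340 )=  - 11^1*7297^1 = - 80267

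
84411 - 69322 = 15089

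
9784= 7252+2532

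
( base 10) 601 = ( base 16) 259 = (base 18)1f7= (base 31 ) JC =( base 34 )HN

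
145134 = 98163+46971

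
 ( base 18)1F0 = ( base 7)1506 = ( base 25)NJ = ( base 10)594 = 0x252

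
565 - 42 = 523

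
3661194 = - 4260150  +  7921344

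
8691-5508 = 3183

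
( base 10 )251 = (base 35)76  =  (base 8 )373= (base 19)D4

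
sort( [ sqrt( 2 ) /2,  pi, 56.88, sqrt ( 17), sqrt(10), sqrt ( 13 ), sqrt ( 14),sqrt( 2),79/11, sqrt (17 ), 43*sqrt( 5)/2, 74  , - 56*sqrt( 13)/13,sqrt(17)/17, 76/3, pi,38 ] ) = [ - 56* sqrt ( 13)/13, sqrt( 17 ) /17,  sqrt ( 2)/2, sqrt(2), pi, pi,sqrt( 10), sqrt( 13 ), sqrt( 14), sqrt( 17), sqrt( 17 ),  79/11, 76/3,38, 43*sqrt(5) /2, 56.88, 74]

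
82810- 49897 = 32913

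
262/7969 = 262/7969 = 0.03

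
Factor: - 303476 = - 2^2*75869^1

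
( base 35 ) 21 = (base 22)35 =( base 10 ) 71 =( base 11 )65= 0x47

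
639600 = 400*1599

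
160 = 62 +98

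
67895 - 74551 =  -6656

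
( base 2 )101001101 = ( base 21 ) fi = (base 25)D8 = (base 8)515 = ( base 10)333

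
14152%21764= 14152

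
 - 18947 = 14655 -33602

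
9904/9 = 1100 +4/9 = 1100.44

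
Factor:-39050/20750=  - 781/415 = - 5^(  -  1)*11^1*71^1*83^(  -  1)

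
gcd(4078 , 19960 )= 2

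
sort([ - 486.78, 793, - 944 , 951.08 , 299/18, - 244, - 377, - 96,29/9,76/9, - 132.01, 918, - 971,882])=[ - 971 ,-944,-486.78,- 377, - 244, - 132.01,- 96, 29/9, 76/9, 299/18,793,  882,  918, 951.08 ] 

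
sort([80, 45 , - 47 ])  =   [ - 47, 45,  80 ]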